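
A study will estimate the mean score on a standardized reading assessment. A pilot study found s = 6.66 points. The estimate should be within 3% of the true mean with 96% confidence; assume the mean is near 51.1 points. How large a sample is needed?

For a mean, the margin of error is E = z·σ/√n, so n = (zσ/E)².
At 96% confidence, z = 2.054.
E = 3% of 51.1 = 1.533 points.
n = (2.054 × 6.66 / 1.533)² = 79.63
Round up: n = 80.

80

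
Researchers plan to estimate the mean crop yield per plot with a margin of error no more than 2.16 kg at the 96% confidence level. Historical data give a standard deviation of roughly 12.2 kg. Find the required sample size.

For a mean, the margin of error is E = z·σ/√n, so n = (zσ/E)².
At 96% confidence, z = 2.054.
n = (2.054 × 12.2 / 2.16)² = 134.59
Round up: n = 135.

n = 135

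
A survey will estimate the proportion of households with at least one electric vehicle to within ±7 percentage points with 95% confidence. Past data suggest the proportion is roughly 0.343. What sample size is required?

For a proportion with margin E = 0.07 at 95% confidence, z = 1.960.
n = p̂(1−p̂)(z/E)² = 0.343 × 0.657 × (1.960/0.07)² = 176.68
Round up: n = 177.

177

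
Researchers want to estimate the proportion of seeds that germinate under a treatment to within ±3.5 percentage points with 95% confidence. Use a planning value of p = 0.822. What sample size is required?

n = 459

For a proportion with margin E = 0.035 at 95% confidence, z = 1.960.
n = p̂(1−p̂)(z/E)² = 0.822 × 0.178 × (1.960/0.035)² = 458.85
Round up: n = 459.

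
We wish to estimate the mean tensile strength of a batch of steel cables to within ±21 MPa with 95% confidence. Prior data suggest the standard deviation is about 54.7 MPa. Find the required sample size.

27

For a mean, the margin of error is E = z·σ/√n, so n = (zσ/E)².
At 95% confidence, z = 1.960.
n = (1.960 × 54.7 / 21)² = 26.06
Round up: n = 27.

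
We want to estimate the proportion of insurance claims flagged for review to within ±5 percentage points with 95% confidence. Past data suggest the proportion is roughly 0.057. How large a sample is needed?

For a proportion with margin E = 0.05 at 95% confidence, z = 1.960.
n = p̂(1−p̂)(z/E)² = 0.057 × 0.943 × (1.960/0.05)² = 82.60
Round up: n = 83.

83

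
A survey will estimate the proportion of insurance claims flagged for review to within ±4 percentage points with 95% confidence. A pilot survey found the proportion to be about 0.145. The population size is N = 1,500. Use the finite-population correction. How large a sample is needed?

For a proportion with margin E = 0.04 at 95% confidence, z = 1.960.
n = p̂(1−p̂)(z/E)² = 0.145 × 0.855 × (1.960/0.04)² = 297.66 — call this n₀.
Finite-population correction with N = 1,500: n = n₀ / (1 + (n₀−1)/N) = 297.66 / 1.198 = 248.46
Round up: n = 249.

249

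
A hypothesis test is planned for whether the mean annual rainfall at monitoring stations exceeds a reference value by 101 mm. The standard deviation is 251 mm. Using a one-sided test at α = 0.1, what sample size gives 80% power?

28

For a one-sample z-test, n = ((z_α + z_β)·σ/δ)².
z_α = 1.282 (one-sided α = 0.1); z_β = 0.842 (power 80% → β = 0.2).
n = (2.124 × 251 / 101)² = 27.86
Round up: n = 28.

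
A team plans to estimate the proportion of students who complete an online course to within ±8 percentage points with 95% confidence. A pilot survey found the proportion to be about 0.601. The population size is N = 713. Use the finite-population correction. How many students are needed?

For a proportion with margin E = 0.08 at 95% confidence, z = 1.960.
n = p̂(1−p̂)(z/E)² = 0.601 × 0.399 × (1.960/0.08)² = 143.94 — call this n₀.
Finite-population correction with N = 713: n = n₀ / (1 + (n₀−1)/N) = 143.94 / 1.2 = 119.95
Round up: n = 120.

120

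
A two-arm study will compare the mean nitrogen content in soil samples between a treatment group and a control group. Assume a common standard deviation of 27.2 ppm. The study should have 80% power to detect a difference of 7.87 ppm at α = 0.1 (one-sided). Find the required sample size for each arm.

108 per group

For two equal groups, n per group = 2·((z_α + z_β)·σ/δ)².
z_α = 1.282; z_β = 0.842 (power 80%).
n = 2 × (2.124 × 27.2 / 7.87)² = 2 × 53.89 = 107.78
Round up: n = 108 per group.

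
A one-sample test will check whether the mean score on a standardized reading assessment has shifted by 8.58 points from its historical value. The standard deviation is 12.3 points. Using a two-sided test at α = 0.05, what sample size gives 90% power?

For a one-sample z-test, n = ((z_{α/2} + z_β)·σ/δ)².
z_{α/2} = 1.960 (two-sided α = 0.05); z_β = 1.282 (power 90% → β = 0.1).
n = (3.242 × 12.3 / 8.58)² = 21.60
Round up: n = 22.

22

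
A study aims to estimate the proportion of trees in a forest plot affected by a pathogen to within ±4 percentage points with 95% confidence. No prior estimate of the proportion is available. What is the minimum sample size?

601

For a proportion with margin E = 0.04 at 95% confidence, z = 1.960.
With no prior estimate, use p = 0.5, which maximizes p(1−p) at 0.25.
n = 0.25 × (z/E)² = 0.25 × (1.960/0.04)² = 600.25
Round up: n = 601.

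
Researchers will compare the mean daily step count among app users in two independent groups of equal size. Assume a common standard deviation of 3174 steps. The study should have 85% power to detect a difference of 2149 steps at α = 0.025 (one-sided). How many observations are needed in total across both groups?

80 total

For two equal groups, n per group = 2·((z_α + z_β)·σ/δ)².
z_α = 1.960; z_β = 1.036 (power 85%).
n = 2 × (2.996 × 3174 / 2149)² = 2 × 19.58 = 39.16
Round up: n = 40 per group.
Total across both groups: 2 × 40 = 80.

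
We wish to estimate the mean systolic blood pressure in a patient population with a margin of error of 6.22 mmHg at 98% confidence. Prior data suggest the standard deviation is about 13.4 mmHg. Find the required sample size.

26

For a mean, the margin of error is E = z·σ/√n, so n = (zσ/E)².
At 98% confidence, z = 2.326.
n = (2.326 × 13.4 / 6.22)² = 25.11
Round up: n = 26.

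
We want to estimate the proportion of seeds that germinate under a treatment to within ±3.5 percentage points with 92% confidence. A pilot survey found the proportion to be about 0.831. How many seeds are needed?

n = 352

For a proportion with margin E = 0.035 at 92% confidence, z = 1.751.
n = p̂(1−p̂)(z/E)² = 0.831 × 0.169 × (1.751/0.035)² = 351.50
Round up: n = 352.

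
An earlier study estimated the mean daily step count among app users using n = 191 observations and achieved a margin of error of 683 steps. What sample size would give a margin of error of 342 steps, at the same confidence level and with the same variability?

Margin of error scales as 1/√n, so n₂ = n₁·(E₁/E₂)².
n₂ = 191 × (683/342)² = 191 × 3.988 = 761.71
Round up: n₂ = 762.

762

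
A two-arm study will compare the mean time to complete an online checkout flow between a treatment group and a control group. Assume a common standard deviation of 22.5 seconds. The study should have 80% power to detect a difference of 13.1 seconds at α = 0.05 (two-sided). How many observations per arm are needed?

For two equal groups, n per group = 2·((z_{α/2} + z_β)·σ/δ)².
z_{α/2} = 1.960; z_β = 0.842 (power 80%).
n = 2 × (2.802 × 22.5 / 13.1)² = 2 × 23.16 = 46.32
Round up: n = 47 per group.

47 per group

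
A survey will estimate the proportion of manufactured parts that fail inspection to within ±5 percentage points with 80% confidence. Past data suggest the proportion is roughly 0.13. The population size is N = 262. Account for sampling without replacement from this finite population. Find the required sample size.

59

For a proportion with margin E = 0.05 at 80% confidence, z = 1.282.
n = p̂(1−p̂)(z/E)² = 0.13 × 0.87 × (1.282/0.05)² = 74.35 — call this n₀.
Finite-population correction with N = 262: n = n₀ / (1 + (n₀−1)/N) = 74.35 / 1.28 = 58.09
Round up: n = 59.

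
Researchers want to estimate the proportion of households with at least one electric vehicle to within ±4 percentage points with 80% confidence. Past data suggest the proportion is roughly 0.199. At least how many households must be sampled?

For a proportion with margin E = 0.04 at 80% confidence, z = 1.282.
n = p̂(1−p̂)(z/E)² = 0.199 × 0.801 × (1.282/0.04)² = 163.74
Round up: n = 164.

164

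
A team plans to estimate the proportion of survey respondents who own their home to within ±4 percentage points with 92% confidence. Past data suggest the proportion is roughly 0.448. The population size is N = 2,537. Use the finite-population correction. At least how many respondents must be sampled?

400

For a proportion with margin E = 0.04 at 92% confidence, z = 1.751.
n = p̂(1−p̂)(z/E)² = 0.448 × 0.552 × (1.751/0.04)² = 473.88 — call this n₀.
Finite-population correction with N = 2,537: n = n₀ / (1 + (n₀−1)/N) = 473.88 / 1.186 = 399.56
Round up: n = 400.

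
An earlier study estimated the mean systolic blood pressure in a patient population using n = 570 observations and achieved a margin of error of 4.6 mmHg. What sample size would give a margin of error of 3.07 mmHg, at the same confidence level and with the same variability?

Margin of error scales as 1/√n, so n₂ = n₁·(E₁/E₂)².
n₂ = 570 × (4.6/3.07)² = 570 × 2.245 = 1279.65
Round up: n₂ = 1280.

1280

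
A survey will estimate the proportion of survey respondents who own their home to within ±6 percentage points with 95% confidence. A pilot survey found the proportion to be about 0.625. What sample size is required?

n = 251

For a proportion with margin E = 0.06 at 95% confidence, z = 1.960.
n = p̂(1−p̂)(z/E)² = 0.625 × 0.375 × (1.960/0.06)² = 250.10
Round up: n = 251.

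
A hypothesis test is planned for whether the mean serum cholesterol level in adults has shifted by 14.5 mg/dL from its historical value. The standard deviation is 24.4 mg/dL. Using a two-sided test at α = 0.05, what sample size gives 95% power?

For a one-sample z-test, n = ((z_{α/2} + z_β)·σ/δ)².
z_{α/2} = 1.960 (two-sided α = 0.05); z_β = 1.645 (power 95% → β = 0.05).
n = (3.605 × 24.4 / 14.5)² = 36.80
Round up: n = 37.

37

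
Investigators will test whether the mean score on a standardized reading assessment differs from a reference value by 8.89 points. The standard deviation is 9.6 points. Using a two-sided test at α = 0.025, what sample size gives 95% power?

For a one-sample z-test, n = ((z_{α/2} + z_β)·σ/δ)².
z_{α/2} = 2.241 (two-sided α = 0.025); z_β = 1.645 (power 95% → β = 0.05).
n = (3.886 × 9.6 / 8.89)² = 17.61
Round up: n = 18.

18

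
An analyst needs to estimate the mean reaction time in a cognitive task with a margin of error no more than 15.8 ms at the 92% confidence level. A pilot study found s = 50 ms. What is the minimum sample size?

For a mean, the margin of error is E = z·σ/√n, so n = (zσ/E)².
At 92% confidence, z = 1.751.
n = (1.751 × 50 / 15.8)² = 30.70
Round up: n = 31.

31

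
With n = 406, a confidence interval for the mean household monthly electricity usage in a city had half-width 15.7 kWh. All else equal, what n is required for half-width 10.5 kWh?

Margin of error scales as 1/√n, so n₂ = n₁·(E₁/E₂)².
n₂ = 406 × (15.7/10.5)² = 406 × 2.236 = 907.82
Round up: n₂ = 908.

908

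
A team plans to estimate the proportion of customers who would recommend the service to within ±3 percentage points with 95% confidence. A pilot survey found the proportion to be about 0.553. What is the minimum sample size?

n = 1056

For a proportion with margin E = 0.03 at 95% confidence, z = 1.960.
n = p̂(1−p̂)(z/E)² = 0.553 × 0.447 × (1.960/0.03)² = 1055.12
Round up: n = 1056.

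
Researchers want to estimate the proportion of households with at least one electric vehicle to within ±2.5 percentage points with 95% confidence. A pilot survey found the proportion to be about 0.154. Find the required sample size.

n = 801

For a proportion with margin E = 0.025 at 95% confidence, z = 1.960.
n = p̂(1−p̂)(z/E)² = 0.154 × 0.846 × (1.960/0.025)² = 800.80
Round up: n = 801.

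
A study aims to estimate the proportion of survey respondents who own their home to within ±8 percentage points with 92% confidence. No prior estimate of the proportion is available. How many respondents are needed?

120

For a proportion with margin E = 0.08 at 92% confidence, z = 1.751.
With no prior estimate, use p = 0.5, which maximizes p(1−p) at 0.25.
n = 0.25 × (z/E)² = 0.25 × (1.751/0.08)² = 119.77
Round up: n = 120.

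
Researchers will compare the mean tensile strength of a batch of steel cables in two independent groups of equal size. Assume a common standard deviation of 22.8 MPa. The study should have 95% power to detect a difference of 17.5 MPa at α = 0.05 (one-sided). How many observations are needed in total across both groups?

For two equal groups, n per group = 2·((z_α + z_β)·σ/δ)².
z_α = 1.645; z_β = 1.645 (power 95%).
n = 2 × (3.290 × 22.8 / 17.5)² = 2 × 18.37 = 36.74
Round up: n = 37 per group.
Total across both groups: 2 × 37 = 74.

74 total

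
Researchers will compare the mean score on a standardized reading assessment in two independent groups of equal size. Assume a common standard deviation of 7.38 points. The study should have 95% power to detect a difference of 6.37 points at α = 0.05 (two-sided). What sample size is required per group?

For two equal groups, n per group = 2·((z_{α/2} + z_β)·σ/δ)².
z_{α/2} = 1.960; z_β = 1.645 (power 95%).
n = 2 × (3.605 × 7.38 / 6.37)² = 2 × 17.44 = 34.88
Round up: n = 35 per group.

35 per group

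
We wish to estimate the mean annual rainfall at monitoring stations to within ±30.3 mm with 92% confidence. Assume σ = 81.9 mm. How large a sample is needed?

For a mean, the margin of error is E = z·σ/√n, so n = (zσ/E)².
At 92% confidence, z = 1.751.
n = (1.751 × 81.9 / 30.3)² = 22.40
Round up: n = 23.

n = 23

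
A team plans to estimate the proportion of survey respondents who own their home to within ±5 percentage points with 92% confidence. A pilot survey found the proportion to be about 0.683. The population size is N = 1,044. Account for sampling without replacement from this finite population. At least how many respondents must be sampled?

For a proportion with margin E = 0.05 at 92% confidence, z = 1.751.
n = p̂(1−p̂)(z/E)² = 0.683 × 0.317 × (1.751/0.05)² = 265.53 — call this n₀.
Finite-population correction with N = 1,044: n = n₀ / (1 + (n₀−1)/N) = 265.53 / 1.253 = 211.92
Round up: n = 212.

212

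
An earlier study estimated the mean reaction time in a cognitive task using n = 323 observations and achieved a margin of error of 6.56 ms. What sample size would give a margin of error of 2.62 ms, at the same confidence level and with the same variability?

Margin of error scales as 1/√n, so n₂ = n₁·(E₁/E₂)².
n₂ = 323 × (6.56/2.62)² = 323 × 6.269 = 2024.89
Round up: n₂ = 2025.

2025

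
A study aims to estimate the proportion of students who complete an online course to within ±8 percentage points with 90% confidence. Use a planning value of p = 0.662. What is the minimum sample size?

n = 95

For a proportion with margin E = 0.08 at 90% confidence, z = 1.645.
n = p̂(1−p̂)(z/E)² = 0.662 × 0.338 × (1.645/0.08)² = 94.61
Round up: n = 95.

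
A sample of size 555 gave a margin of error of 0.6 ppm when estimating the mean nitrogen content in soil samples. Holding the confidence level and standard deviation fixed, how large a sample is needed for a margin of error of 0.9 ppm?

247

Margin of error scales as 1/√n, so n₂ = n₁·(E₁/E₂)².
n₂ = 555 × (0.6/0.9)² = 555 × 0.4444 = 246.64
Round up: n₂ = 247.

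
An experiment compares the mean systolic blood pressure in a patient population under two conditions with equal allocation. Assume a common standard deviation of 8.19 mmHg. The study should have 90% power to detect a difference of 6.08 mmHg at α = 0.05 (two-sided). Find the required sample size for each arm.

39 per group

For two equal groups, n per group = 2·((z_{α/2} + z_β)·σ/δ)².
z_{α/2} = 1.960; z_β = 1.282 (power 90%).
n = 2 × (3.242 × 8.19 / 6.08)² = 2 × 19.07 = 38.14
Round up: n = 39 per group.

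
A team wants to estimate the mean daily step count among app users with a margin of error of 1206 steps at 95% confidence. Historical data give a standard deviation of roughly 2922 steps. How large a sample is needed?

For a mean, the margin of error is E = z·σ/√n, so n = (zσ/E)².
At 95% confidence, z = 1.960.
n = (1.960 × 2922 / 1206)² = 22.55
Round up: n = 23.

23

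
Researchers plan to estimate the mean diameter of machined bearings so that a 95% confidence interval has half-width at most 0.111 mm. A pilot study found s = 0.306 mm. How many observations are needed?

For a mean, the margin of error is E = z·σ/√n, so n = (zσ/E)².
At 95% confidence, z = 1.960.
n = (1.960 × 0.306 / 0.111)² = 29.20
Round up: n = 30.

30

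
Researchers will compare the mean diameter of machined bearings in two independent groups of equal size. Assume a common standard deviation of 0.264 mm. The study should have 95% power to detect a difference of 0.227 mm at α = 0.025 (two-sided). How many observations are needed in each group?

For two equal groups, n per group = 2·((z_{α/2} + z_β)·σ/δ)².
z_{α/2} = 2.241; z_β = 1.645 (power 95%).
n = 2 × (3.886 × 0.264 / 0.227)² = 2 × 20.42 = 40.84
Round up: n = 41 per group.

41 per group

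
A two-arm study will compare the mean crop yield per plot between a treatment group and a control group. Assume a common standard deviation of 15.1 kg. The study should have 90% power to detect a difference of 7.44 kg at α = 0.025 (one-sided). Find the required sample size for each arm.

87 per group

For two equal groups, n per group = 2·((z_α + z_β)·σ/δ)².
z_α = 1.960; z_β = 1.282 (power 90%).
n = 2 × (3.242 × 15.1 / 7.44)² = 2 × 43.29 = 86.58
Round up: n = 87 per group.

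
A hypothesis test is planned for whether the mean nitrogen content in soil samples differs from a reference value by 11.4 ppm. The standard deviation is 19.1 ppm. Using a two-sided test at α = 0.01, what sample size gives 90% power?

For a one-sample z-test, n = ((z_{α/2} + z_β)·σ/δ)².
z_{α/2} = 2.576 (two-sided α = 0.01); z_β = 1.282 (power 90% → β = 0.1).
n = (3.858 × 19.1 / 11.4)² = 41.78
Round up: n = 42.

42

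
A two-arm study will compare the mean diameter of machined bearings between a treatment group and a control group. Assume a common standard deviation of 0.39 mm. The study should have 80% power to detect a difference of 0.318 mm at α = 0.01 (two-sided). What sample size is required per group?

For two equal groups, n per group = 2·((z_{α/2} + z_β)·σ/δ)².
z_{α/2} = 2.576; z_β = 0.842 (power 80%).
n = 2 × (3.418 × 0.39 / 0.318)² = 2 × 17.57 = 35.14
Round up: n = 36 per group.

36 per group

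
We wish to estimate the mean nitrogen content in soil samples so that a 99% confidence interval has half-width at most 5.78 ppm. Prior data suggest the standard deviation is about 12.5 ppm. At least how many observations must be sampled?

For a mean, the margin of error is E = z·σ/√n, so n = (zσ/E)².
At 99% confidence, z = 2.576.
n = (2.576 × 12.5 / 5.78)² = 31.04
Round up: n = 32.

32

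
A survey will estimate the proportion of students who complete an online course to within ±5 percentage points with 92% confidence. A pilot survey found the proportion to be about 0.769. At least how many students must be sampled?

For a proportion with margin E = 0.05 at 92% confidence, z = 1.751.
n = p̂(1−p̂)(z/E)² = 0.769 × 0.231 × (1.751/0.05)² = 217.86
Round up: n = 218.

218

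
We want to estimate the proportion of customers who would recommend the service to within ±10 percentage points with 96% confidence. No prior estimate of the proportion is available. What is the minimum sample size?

106

For a proportion with margin E = 0.1 at 96% confidence, z = 2.054.
With no prior estimate, use p = 0.5, which maximizes p(1−p) at 0.25.
n = 0.25 × (z/E)² = 0.25 × (2.054/0.1)² = 105.47
Round up: n = 106.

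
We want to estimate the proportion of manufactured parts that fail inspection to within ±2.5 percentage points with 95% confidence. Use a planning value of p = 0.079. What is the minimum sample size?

448

For a proportion with margin E = 0.025 at 95% confidence, z = 1.960.
n = p̂(1−p̂)(z/E)² = 0.079 × 0.921 × (1.960/0.025)² = 447.22
Round up: n = 448.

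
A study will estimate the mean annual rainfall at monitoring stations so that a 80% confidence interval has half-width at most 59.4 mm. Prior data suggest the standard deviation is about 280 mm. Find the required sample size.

37

For a mean, the margin of error is E = z·σ/√n, so n = (zσ/E)².
At 80% confidence, z = 1.282.
n = (1.282 × 280 / 59.4)² = 36.52
Round up: n = 37.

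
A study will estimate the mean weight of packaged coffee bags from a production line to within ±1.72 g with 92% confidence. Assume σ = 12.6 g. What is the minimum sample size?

n = 165

For a mean, the margin of error is E = z·σ/√n, so n = (zσ/E)².
At 92% confidence, z = 1.751.
n = (1.751 × 12.6 / 1.72)² = 164.53
Round up: n = 165.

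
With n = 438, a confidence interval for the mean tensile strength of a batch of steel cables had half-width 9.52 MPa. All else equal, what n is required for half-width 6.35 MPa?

Margin of error scales as 1/√n, so n₂ = n₁·(E₁/E₂)².
n₂ = 438 × (9.52/6.35)² = 438 × 2.248 = 984.62
Round up: n₂ = 985.

985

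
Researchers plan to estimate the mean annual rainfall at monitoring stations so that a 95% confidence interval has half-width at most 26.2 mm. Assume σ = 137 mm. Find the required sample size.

106

For a mean, the margin of error is E = z·σ/√n, so n = (zσ/E)².
At 95% confidence, z = 1.960.
n = (1.960 × 137 / 26.2)² = 105.04
Round up: n = 106.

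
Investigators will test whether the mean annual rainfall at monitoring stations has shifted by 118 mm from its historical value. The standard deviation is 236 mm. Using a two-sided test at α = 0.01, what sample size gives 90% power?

n = 60

For a one-sample z-test, n = ((z_{α/2} + z_β)·σ/δ)².
z_{α/2} = 2.576 (two-sided α = 0.01); z_β = 1.282 (power 90% → β = 0.1).
n = (3.858 × 236 / 118)² = 59.54
Round up: n = 60.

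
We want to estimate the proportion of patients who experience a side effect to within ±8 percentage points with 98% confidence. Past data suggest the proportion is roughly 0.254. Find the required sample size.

For a proportion with margin E = 0.08 at 98% confidence, z = 2.326.
n = p̂(1−p̂)(z/E)² = 0.254 × 0.746 × (2.326/0.08)² = 160.18
Round up: n = 161.

n = 161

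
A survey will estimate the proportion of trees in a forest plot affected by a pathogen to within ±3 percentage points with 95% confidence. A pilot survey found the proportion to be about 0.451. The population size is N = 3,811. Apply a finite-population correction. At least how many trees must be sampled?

For a proportion with margin E = 0.03 at 95% confidence, z = 1.960.
n = p̂(1−p̂)(z/E)² = 0.451 × 0.549 × (1.960/0.03)² = 1056.86 — call this n₀.
Finite-population correction with N = 3,811: n = n₀ / (1 + (n₀−1)/N) = 1056.86 / 1.277 = 827.61
Round up: n = 828.

n = 828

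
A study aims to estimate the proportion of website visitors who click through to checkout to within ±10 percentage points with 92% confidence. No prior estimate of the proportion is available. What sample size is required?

For a proportion with margin E = 0.1 at 92% confidence, z = 1.751.
With no prior estimate, use p = 0.5, which maximizes p(1−p) at 0.25.
n = 0.25 × (z/E)² = 0.25 × (1.751/0.1)² = 76.65
Round up: n = 77.

77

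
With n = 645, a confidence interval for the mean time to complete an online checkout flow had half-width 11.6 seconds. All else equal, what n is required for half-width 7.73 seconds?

1453

Margin of error scales as 1/√n, so n₂ = n₁·(E₁/E₂)².
n₂ = 645 × (11.6/7.73)² = 645 × 2.252 = 1452.54
Round up: n₂ = 1453.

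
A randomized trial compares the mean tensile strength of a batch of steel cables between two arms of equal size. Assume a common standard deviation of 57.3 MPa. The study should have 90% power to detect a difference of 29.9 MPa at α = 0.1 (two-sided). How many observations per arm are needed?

For two equal groups, n per group = 2·((z_{α/2} + z_β)·σ/δ)².
z_{α/2} = 1.645; z_β = 1.282 (power 90%).
n = 2 × (2.927 × 57.3 / 29.9)² = 2 × 31.46 = 62.92
Round up: n = 63 per group.

63 per group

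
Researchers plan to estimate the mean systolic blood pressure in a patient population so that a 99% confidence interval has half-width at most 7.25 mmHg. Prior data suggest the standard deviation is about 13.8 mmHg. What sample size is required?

25

For a mean, the margin of error is E = z·σ/√n, so n = (zσ/E)².
At 99% confidence, z = 2.576.
n = (2.576 × 13.8 / 7.25)² = 24.04
Round up: n = 25.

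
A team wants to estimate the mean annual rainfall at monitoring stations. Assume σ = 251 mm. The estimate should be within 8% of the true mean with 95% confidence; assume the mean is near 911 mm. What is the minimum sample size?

For a mean, the margin of error is E = z·σ/√n, so n = (zσ/E)².
At 95% confidence, z = 1.960.
E = 8% of 911 = 72.88 mm.
n = (1.960 × 251 / 72.88)² = 45.57
Round up: n = 46.

46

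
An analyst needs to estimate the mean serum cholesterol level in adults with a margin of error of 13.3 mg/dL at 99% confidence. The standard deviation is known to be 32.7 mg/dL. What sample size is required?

41

For a mean, the margin of error is E = z·σ/√n, so n = (zσ/E)².
At 99% confidence, z = 2.576.
n = (2.576 × 32.7 / 13.3)² = 40.11
Round up: n = 41.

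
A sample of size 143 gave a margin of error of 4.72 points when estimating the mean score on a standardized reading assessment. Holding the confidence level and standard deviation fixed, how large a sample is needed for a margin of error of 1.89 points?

892

Margin of error scales as 1/√n, so n₂ = n₁·(E₁/E₂)².
n₂ = 143 × (4.72/1.89)² = 143 × 6.237 = 891.89
Round up: n₂ = 892.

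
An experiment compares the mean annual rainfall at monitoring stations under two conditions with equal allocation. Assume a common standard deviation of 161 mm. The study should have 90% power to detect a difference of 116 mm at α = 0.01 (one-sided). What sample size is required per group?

For two equal groups, n per group = 2·((z_α + z_β)·σ/δ)².
z_α = 2.326; z_β = 1.282 (power 90%).
n = 2 × (3.608 × 161 / 116)² = 2 × 25.08 = 50.16
Round up: n = 51 per group.

51 per group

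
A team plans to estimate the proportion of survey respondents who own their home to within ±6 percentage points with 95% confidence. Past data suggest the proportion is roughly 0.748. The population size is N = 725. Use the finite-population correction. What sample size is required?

n = 158

For a proportion with margin E = 0.06 at 95% confidence, z = 1.960.
n = p̂(1−p̂)(z/E)² = 0.748 × 0.252 × (1.960/0.06)² = 201.15 — call this n₀.
Finite-population correction with N = 725: n = n₀ / (1 + (n₀−1)/N) = 201.15 / 1.276 = 157.64
Round up: n = 158.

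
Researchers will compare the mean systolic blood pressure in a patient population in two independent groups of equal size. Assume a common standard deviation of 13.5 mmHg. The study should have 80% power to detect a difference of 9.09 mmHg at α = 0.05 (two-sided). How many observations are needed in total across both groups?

70 total

For two equal groups, n per group = 2·((z_{α/2} + z_β)·σ/δ)².
z_{α/2} = 1.960; z_β = 0.842 (power 80%).
n = 2 × (2.802 × 13.5 / 9.09)² = 2 × 17.32 = 34.64
Round up: n = 35 per group.
Total across both groups: 2 × 35 = 70.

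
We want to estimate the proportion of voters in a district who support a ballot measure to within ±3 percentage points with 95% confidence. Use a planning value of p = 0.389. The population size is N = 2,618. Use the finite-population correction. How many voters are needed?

n = 732

For a proportion with margin E = 0.03 at 95% confidence, z = 1.960.
n = p̂(1−p̂)(z/E)² = 0.389 × 0.611 × (1.960/0.03)² = 1014.52 — call this n₀.
Finite-population correction with N = 2,618: n = n₀ / (1 + (n₀−1)/N) = 1014.52 / 1.387 = 731.45
Round up: n = 732.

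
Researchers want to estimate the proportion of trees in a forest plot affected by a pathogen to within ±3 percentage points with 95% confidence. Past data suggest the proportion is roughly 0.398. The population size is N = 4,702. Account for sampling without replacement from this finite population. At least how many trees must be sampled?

n = 841

For a proportion with margin E = 0.03 at 95% confidence, z = 1.960.
n = p̂(1−p̂)(z/E)² = 0.398 × 0.602 × (1.960/0.03)² = 1022.70 — call this n₀.
Finite-population correction with N = 4,702: n = n₀ / (1 + (n₀−1)/N) = 1022.70 / 1.217 = 840.35
Round up: n = 841.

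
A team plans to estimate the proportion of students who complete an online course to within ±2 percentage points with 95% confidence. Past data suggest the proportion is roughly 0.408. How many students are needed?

n = 2320

For a proportion with margin E = 0.02 at 95% confidence, z = 1.960.
n = p̂(1−p̂)(z/E)² = 0.408 × 0.592 × (1.960/0.02)² = 2319.71
Round up: n = 2320.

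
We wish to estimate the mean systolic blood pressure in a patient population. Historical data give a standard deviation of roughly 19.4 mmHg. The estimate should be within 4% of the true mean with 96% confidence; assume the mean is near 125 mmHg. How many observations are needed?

n = 64

For a mean, the margin of error is E = z·σ/√n, so n = (zσ/E)².
At 96% confidence, z = 2.054.
E = 4% of 125 = 5 mmHg.
n = (2.054 × 19.4 / 5)² = 63.51
Round up: n = 64.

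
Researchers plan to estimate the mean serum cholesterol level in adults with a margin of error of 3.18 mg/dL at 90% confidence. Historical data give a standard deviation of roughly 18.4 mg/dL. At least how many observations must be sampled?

For a mean, the margin of error is E = z·σ/√n, so n = (zσ/E)².
At 90% confidence, z = 1.645.
n = (1.645 × 18.4 / 3.18)² = 90.60
Round up: n = 91.

91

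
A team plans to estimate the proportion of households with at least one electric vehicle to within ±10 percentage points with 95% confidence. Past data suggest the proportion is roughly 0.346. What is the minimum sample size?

87

For a proportion with margin E = 0.1 at 95% confidence, z = 1.960.
n = p̂(1−p̂)(z/E)² = 0.346 × 0.654 × (1.960/0.1)² = 86.93
Round up: n = 87.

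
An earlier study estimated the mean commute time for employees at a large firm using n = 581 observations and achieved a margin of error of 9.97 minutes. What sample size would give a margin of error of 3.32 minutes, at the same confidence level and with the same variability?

n = 5240

Margin of error scales as 1/√n, so n₂ = n₁·(E₁/E₂)².
n₂ = 581 × (9.97/3.32)² = 581 × 9.018 = 5239.46
Round up: n₂ = 5240.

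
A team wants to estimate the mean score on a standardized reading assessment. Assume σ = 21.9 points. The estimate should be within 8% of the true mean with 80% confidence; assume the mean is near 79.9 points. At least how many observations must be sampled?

20

For a mean, the margin of error is E = z·σ/√n, so n = (zσ/E)².
At 80% confidence, z = 1.282.
E = 8% of 79.9 = 6.392 points.
n = (1.282 × 21.9 / 6.392)² = 19.29
Round up: n = 20.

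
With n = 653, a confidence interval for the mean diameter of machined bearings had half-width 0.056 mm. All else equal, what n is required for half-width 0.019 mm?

Margin of error scales as 1/√n, so n₂ = n₁·(E₁/E₂)².
n₂ = 653 × (0.056/0.019)² = 653 × 8.687 = 5672.61
Round up: n₂ = 5673.

n = 5673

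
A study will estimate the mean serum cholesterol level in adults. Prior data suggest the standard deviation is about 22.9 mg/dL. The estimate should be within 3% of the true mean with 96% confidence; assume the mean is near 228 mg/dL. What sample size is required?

For a mean, the margin of error is E = z·σ/√n, so n = (zσ/E)².
At 96% confidence, z = 2.054.
E = 3% of 228 = 6.84 mg/dL.
n = (2.054 × 22.9 / 6.84)² = 47.29
Round up: n = 48.

n = 48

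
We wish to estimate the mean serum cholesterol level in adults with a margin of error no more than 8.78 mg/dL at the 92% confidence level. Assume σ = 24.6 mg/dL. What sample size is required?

n = 25

For a mean, the margin of error is E = z·σ/√n, so n = (zσ/E)².
At 92% confidence, z = 1.751.
n = (1.751 × 24.6 / 8.78)² = 24.07
Round up: n = 25.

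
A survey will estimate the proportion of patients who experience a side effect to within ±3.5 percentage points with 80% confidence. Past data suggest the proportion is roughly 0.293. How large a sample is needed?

n = 278

For a proportion with margin E = 0.035 at 80% confidence, z = 1.282.
n = p̂(1−p̂)(z/E)² = 0.293 × 0.707 × (1.282/0.035)² = 277.92
Round up: n = 278.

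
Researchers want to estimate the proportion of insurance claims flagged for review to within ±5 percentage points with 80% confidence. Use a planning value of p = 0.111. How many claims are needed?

For a proportion with margin E = 0.05 at 80% confidence, z = 1.282.
n = p̂(1−p̂)(z/E)² = 0.111 × 0.889 × (1.282/0.05)² = 64.87
Round up: n = 65.

n = 65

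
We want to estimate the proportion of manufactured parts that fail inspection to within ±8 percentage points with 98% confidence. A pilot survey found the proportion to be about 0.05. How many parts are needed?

41

For a proportion with margin E = 0.08 at 98% confidence, z = 2.326.
n = p̂(1−p̂)(z/E)² = 0.05 × 0.95 × (2.326/0.08)² = 40.15
Round up: n = 41.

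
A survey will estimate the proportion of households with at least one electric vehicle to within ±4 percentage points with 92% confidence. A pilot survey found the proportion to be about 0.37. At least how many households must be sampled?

For a proportion with margin E = 0.04 at 92% confidence, z = 1.751.
n = p̂(1−p̂)(z/E)² = 0.37 × 0.63 × (1.751/0.04)² = 446.68
Round up: n = 447.

447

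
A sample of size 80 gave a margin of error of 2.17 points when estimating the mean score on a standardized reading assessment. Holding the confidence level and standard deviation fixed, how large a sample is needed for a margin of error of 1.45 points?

180

Margin of error scales as 1/√n, so n₂ = n₁·(E₁/E₂)².
n₂ = 80 × (2.17/1.45)² = 80 × 2.24 = 179.20
Round up: n₂ = 180.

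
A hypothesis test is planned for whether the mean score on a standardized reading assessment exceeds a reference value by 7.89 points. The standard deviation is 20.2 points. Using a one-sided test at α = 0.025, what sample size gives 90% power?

For a one-sample z-test, n = ((z_α + z_β)·σ/δ)².
z_α = 1.960 (one-sided α = 0.025); z_β = 1.282 (power 90% → β = 0.1).
n = (3.242 × 20.2 / 7.89)² = 68.89
Round up: n = 69.

n = 69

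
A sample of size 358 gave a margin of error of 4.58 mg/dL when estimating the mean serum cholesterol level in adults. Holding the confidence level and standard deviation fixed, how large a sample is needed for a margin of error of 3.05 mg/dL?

Margin of error scales as 1/√n, so n₂ = n₁·(E₁/E₂)².
n₂ = 358 × (4.58/3.05)² = 358 × 2.255 = 807.29
Round up: n₂ = 808.

808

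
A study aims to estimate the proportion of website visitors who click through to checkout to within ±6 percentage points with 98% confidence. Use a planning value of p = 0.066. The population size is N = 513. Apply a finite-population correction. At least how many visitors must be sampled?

79

For a proportion with margin E = 0.06 at 98% confidence, z = 2.326.
n = p̂(1−p̂)(z/E)² = 0.066 × 0.934 × (2.326/0.06)² = 92.64 — call this n₀.
Finite-population correction with N = 513: n = n₀ / (1 + (n₀−1)/N) = 92.64 / 1.179 = 78.58
Round up: n = 79.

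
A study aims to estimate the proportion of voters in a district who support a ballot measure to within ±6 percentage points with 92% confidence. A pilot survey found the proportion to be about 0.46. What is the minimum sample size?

212

For a proportion with margin E = 0.06 at 92% confidence, z = 1.751.
n = p̂(1−p̂)(z/E)² = 0.46 × 0.54 × (1.751/0.06)² = 211.55
Round up: n = 212.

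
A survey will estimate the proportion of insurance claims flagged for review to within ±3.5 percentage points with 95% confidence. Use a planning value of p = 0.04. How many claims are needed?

n = 121

For a proportion with margin E = 0.035 at 95% confidence, z = 1.960.
n = p̂(1−p̂)(z/E)² = 0.04 × 0.96 × (1.960/0.035)² = 120.42
Round up: n = 121.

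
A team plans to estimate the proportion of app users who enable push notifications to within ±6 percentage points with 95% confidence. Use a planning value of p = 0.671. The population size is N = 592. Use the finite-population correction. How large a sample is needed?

For a proportion with margin E = 0.06 at 95% confidence, z = 1.960.
n = p̂(1−p̂)(z/E)² = 0.671 × 0.329 × (1.960/0.06)² = 235.57 — call this n₀.
Finite-population correction with N = 592: n = n₀ / (1 + (n₀−1)/N) = 235.57 / 1.396 = 168.75
Round up: n = 169.

169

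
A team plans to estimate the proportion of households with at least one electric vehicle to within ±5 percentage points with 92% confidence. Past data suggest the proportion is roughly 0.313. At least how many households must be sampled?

264

For a proportion with margin E = 0.05 at 92% confidence, z = 1.751.
n = p̂(1−p̂)(z/E)² = 0.313 × 0.687 × (1.751/0.05)² = 263.71
Round up: n = 264.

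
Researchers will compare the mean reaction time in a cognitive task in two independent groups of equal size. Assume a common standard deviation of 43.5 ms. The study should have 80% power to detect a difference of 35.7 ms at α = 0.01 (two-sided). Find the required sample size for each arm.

35 per group

For two equal groups, n per group = 2·((z_{α/2} + z_β)·σ/δ)².
z_{α/2} = 2.576; z_β = 0.842 (power 80%).
n = 2 × (3.418 × 43.5 / 35.7)² = 2 × 17.35 = 34.70
Round up: n = 35 per group.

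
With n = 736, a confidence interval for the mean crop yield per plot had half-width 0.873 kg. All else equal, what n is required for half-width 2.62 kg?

n = 82

Margin of error scales as 1/√n, so n₂ = n₁·(E₁/E₂)².
n₂ = 736 × (0.873/2.62)² = 736 × 0.111 = 81.70
Round up: n₂ = 82.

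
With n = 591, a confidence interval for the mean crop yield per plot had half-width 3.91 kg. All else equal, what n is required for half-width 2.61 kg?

1327

Margin of error scales as 1/√n, so n₂ = n₁·(E₁/E₂)².
n₂ = 591 × (3.91/2.61)² = 591 × 2.244 = 1326.20
Round up: n₂ = 1327.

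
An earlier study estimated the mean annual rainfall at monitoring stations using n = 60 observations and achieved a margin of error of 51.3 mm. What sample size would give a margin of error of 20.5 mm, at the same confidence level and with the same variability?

376

Margin of error scales as 1/√n, so n₂ = n₁·(E₁/E₂)².
n₂ = 60 × (51.3/20.5)² = 60 × 6.262 = 375.72
Round up: n₂ = 376.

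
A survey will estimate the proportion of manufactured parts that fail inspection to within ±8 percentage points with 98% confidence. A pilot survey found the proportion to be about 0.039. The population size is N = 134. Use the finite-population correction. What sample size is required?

For a proportion with margin E = 0.08 at 98% confidence, z = 2.326.
n = p̂(1−p̂)(z/E)² = 0.039 × 0.961 × (2.326/0.08)² = 31.68 — call this n₀.
Finite-population correction with N = 134: n = n₀ / (1 + (n₀−1)/N) = 31.68 / 1.229 = 25.78
Round up: n = 26.

n = 26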